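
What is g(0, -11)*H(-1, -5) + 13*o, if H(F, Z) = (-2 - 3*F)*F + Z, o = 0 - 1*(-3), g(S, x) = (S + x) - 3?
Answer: 123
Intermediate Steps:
g(S, x) = -3 + S + x
o = 3 (o = 0 + 3 = 3)
H(F, Z) = Z + F*(-2 - 3*F) (H(F, Z) = F*(-2 - 3*F) + Z = Z + F*(-2 - 3*F))
g(0, -11)*H(-1, -5) + 13*o = (-3 + 0 - 11)*(-5 - 3*(-1)² - 2*(-1)) + 13*3 = -14*(-5 - 3*1 + 2) + 39 = -14*(-5 - 3 + 2) + 39 = -14*(-6) + 39 = 84 + 39 = 123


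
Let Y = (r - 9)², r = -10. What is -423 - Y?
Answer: -784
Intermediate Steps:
Y = 361 (Y = (-10 - 9)² = (-19)² = 361)
-423 - Y = -423 - 1*361 = -423 - 361 = -784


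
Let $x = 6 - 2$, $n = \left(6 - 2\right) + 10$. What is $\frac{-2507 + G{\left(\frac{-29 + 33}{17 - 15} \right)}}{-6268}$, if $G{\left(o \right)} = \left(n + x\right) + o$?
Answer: $\frac{2487}{6268} \approx 0.39678$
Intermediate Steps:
$n = 14$ ($n = \left(6 - 2\right) + 10 = 4 + 10 = 14$)
$x = 4$
$G{\left(o \right)} = 18 + o$ ($G{\left(o \right)} = \left(14 + 4\right) + o = 18 + o$)
$\frac{-2507 + G{\left(\frac{-29 + 33}{17 - 15} \right)}}{-6268} = \frac{-2507 + \left(18 + \frac{-29 + 33}{17 - 15}\right)}{-6268} = \left(-2507 + \left(18 + \frac{4}{2}\right)\right) \left(- \frac{1}{6268}\right) = \left(-2507 + \left(18 + 4 \cdot \frac{1}{2}\right)\right) \left(- \frac{1}{6268}\right) = \left(-2507 + \left(18 + 2\right)\right) \left(- \frac{1}{6268}\right) = \left(-2507 + 20\right) \left(- \frac{1}{6268}\right) = \left(-2487\right) \left(- \frac{1}{6268}\right) = \frac{2487}{6268}$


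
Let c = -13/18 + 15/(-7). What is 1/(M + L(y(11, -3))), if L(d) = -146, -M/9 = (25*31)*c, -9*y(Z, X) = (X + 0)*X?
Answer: 14/277731 ≈ 5.0408e-5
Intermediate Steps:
c = -361/126 (c = -13*1/18 + 15*(-1/7) = -13/18 - 15/7 = -361/126 ≈ -2.8651)
y(Z, X) = -X**2/9 (y(Z, X) = -(X + 0)*X/9 = -X*X/9 = -X**2/9)
M = 279775/14 (M = -9*25*31*(-361)/126 = -6975*(-361)/126 = -9*(-279775/126) = 279775/14 ≈ 19984.)
1/(M + L(y(11, -3))) = 1/(279775/14 - 146) = 1/(277731/14) = 14/277731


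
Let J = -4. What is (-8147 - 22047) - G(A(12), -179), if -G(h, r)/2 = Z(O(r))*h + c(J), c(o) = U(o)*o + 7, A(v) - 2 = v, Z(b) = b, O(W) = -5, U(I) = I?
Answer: -30288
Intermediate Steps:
A(v) = 2 + v
c(o) = 7 + o² (c(o) = o*o + 7 = o² + 7 = 7 + o²)
G(h, r) = -46 + 10*h (G(h, r) = -2*(-5*h + (7 + (-4)²)) = -2*(-5*h + (7 + 16)) = -2*(-5*h + 23) = -2*(23 - 5*h) = -46 + 10*h)
(-8147 - 22047) - G(A(12), -179) = (-8147 - 22047) - (-46 + 10*(2 + 12)) = -30194 - (-46 + 10*14) = -30194 - (-46 + 140) = -30194 - 1*94 = -30194 - 94 = -30288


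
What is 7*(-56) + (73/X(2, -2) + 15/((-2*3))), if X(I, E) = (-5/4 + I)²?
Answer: -4765/18 ≈ -264.72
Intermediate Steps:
X(I, E) = (-5/4 + I)² (X(I, E) = (-5*¼ + I)² = (-5/4 + I)²)
7*(-56) + (73/X(2, -2) + 15/((-2*3))) = 7*(-56) + (73/(((-5 + 4*2)²/16)) + 15/((-2*3))) = -392 + (73/(((-5 + 8)²/16)) + 15/(-6)) = -392 + (73/(((1/16)*3²)) + 15*(-⅙)) = -392 + (73/(((1/16)*9)) - 5/2) = -392 + (73/(9/16) - 5/2) = -392 + (73*(16/9) - 5/2) = -392 + (1168/9 - 5/2) = -392 + 2291/18 = -4765/18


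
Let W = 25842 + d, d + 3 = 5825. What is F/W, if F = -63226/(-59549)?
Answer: 31613/942779768 ≈ 3.3532e-5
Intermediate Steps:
d = 5822 (d = -3 + 5825 = 5822)
F = 63226/59549 (F = -63226*(-1/59549) = 63226/59549 ≈ 1.0617)
W = 31664 (W = 25842 + 5822 = 31664)
F/W = (63226/59549)/31664 = (63226/59549)*(1/31664) = 31613/942779768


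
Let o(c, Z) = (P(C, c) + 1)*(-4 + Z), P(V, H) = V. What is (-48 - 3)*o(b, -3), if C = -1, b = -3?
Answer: 0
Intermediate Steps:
o(c, Z) = 0 (o(c, Z) = (-1 + 1)*(-4 + Z) = 0*(-4 + Z) = 0)
(-48 - 3)*o(b, -3) = (-48 - 3)*0 = -51*0 = 0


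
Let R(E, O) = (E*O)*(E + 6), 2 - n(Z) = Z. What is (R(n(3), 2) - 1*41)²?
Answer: 2601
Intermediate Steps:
n(Z) = 2 - Z
R(E, O) = E*O*(6 + E) (R(E, O) = (E*O)*(6 + E) = E*O*(6 + E))
(R(n(3), 2) - 1*41)² = ((2 - 1*3)*2*(6 + (2 - 1*3)) - 1*41)² = ((2 - 3)*2*(6 + (2 - 3)) - 41)² = (-1*2*(6 - 1) - 41)² = (-1*2*5 - 41)² = (-10 - 41)² = (-51)² = 2601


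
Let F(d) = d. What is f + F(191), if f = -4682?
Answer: -4491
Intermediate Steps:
f + F(191) = -4682 + 191 = -4491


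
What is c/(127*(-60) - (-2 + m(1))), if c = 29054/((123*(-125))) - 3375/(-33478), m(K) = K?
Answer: 920779187/3921684060750 ≈ 0.00023479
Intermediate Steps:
c = -920779187/514724250 (c = 29054/(-15375) - 3375*(-1/33478) = 29054*(-1/15375) + 3375/33478 = -29054/15375 + 3375/33478 = -920779187/514724250 ≈ -1.7889)
c/(127*(-60) - (-2 + m(1))) = -920779187/(514724250*(127*(-60) - (-2 + 1))) = -920779187/(514724250*(-7620 - 1*(-1))) = -920779187/(514724250*(-7620 + 1)) = -920779187/514724250/(-7619) = -920779187/514724250*(-1/7619) = 920779187/3921684060750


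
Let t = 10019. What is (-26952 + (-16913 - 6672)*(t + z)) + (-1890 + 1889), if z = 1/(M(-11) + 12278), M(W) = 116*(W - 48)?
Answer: -1284190443097/5434 ≈ -2.3633e+8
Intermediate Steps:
M(W) = -5568 + 116*W (M(W) = 116*(-48 + W) = -5568 + 116*W)
z = 1/5434 (z = 1/((-5568 + 116*(-11)) + 12278) = 1/((-5568 - 1276) + 12278) = 1/(-6844 + 12278) = 1/5434 ≈ 0.00018403)
(-26952 + (-16913 - 6672)*(t + z)) + (-1890 + 1889) = (-26952 + (-16913 - 6672)*(10019 + 1/5434)) + (-1890 + 1889) = (-26952 - 23585*54443247/5434) - 1 = (-26952 - 1284043980495/5434) - 1 = -1284190437663/5434 - 1 = -1284190443097/5434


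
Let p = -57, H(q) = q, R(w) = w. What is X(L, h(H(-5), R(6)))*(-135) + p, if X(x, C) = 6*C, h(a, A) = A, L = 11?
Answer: -4917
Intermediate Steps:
X(L, h(H(-5), R(6)))*(-135) + p = (6*6)*(-135) - 57 = 36*(-135) - 57 = -4860 - 57 = -4917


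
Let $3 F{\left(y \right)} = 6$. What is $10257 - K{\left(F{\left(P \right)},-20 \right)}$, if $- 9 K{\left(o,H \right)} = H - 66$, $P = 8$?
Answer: $\frac{92227}{9} \approx 10247.0$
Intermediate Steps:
$F{\left(y \right)} = 2$ ($F{\left(y \right)} = \frac{1}{3} \cdot 6 = 2$)
$K{\left(o,H \right)} = \frac{22}{3} - \frac{H}{9}$ ($K{\left(o,H \right)} = - \frac{H - 66}{9} = - \frac{-66 + H}{9} = \frac{22}{3} - \frac{H}{9}$)
$10257 - K{\left(F{\left(P \right)},-20 \right)} = 10257 - \left(\frac{22}{3} - - \frac{20}{9}\right) = 10257 - \left(\frac{22}{3} + \frac{20}{9}\right) = 10257 - \frac{86}{9} = \frac{92227}{9}$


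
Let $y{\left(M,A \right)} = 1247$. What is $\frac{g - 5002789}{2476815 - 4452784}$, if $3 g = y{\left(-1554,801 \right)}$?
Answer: $\frac{15007120}{5927907} \approx 2.5316$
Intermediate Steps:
$g = \frac{1247}{3}$ ($g = \frac{1}{3} \cdot 1247 = \frac{1247}{3} \approx 415.67$)
$\frac{g - 5002789}{2476815 - 4452784} = \frac{\frac{1247}{3} - 5002789}{2476815 - 4452784} = - \frac{15007120}{3 \left(-1975969\right)} = \left(- \frac{15007120}{3}\right) \left(- \frac{1}{1975969}\right) = \frac{15007120}{5927907}$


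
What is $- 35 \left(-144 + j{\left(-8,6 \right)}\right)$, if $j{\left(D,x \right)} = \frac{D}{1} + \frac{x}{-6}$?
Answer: $5355$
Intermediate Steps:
$j{\left(D,x \right)} = D - \frac{x}{6}$ ($j{\left(D,x \right)} = D 1 + x \left(- \frac{1}{6}\right) = D - \frac{x}{6}$)
$- 35 \left(-144 + j{\left(-8,6 \right)}\right) = - 35 \left(-144 - 9\right) = \left(-35\right) \left(-153\right) = 5355$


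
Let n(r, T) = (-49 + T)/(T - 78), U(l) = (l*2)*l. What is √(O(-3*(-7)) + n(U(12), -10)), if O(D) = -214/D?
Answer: I*√8127966/924 ≈ 3.0855*I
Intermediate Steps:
U(l) = 2*l² (U(l) = (2*l)*l = 2*l²)
n(r, T) = (-49 + T)/(-78 + T)
√(O(-3*(-7)) + n(U(12), -10)) = √(-214/((-3*(-7))) + (-49 - 10)/(-78 - 10)) = √(-214/21 - 59/(-88)) = √(-214*1/21 - 1/88*(-59)) = √(-214/21 + 59/88) = √(-17593/1848) = I*√8127966/924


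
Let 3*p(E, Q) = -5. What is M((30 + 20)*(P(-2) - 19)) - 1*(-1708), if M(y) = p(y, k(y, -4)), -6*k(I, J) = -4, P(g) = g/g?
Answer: 5119/3 ≈ 1706.3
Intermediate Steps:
P(g) = 1
k(I, J) = 2/3 (k(I, J) = -1/6*(-4) = 2/3)
p(E, Q) = -5/3 (p(E, Q) = (1/3)*(-5) = -5/3)
M(y) = -5/3
M((30 + 20)*(P(-2) - 19)) - 1*(-1708) = -5/3 - 1*(-1708) = -5/3 + 1708 = 5119/3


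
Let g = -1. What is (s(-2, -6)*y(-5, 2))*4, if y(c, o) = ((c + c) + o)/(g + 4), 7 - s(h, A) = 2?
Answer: -160/3 ≈ -53.333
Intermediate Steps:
s(h, A) = 5 (s(h, A) = 7 - 1*2 = 7 - 2 = 5)
y(c, o) = o/3 + 2*c/3 (y(c, o) = ((c + c) + o)/(-1 + 4) = (2*c + o)/3 = (o + 2*c)*(⅓) = o/3 + 2*c/3)
(s(-2, -6)*y(-5, 2))*4 = (5*((⅓)*2 + (⅔)*(-5)))*4 = (5*(⅔ - 10/3))*4 = (5*(-8/3))*4 = -40/3*4 = -160/3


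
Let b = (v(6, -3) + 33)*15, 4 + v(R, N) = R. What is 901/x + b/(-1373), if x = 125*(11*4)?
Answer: -1650427/7551500 ≈ -0.21856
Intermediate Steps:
v(R, N) = -4 + R
b = 525 (b = ((-4 + 6) + 33)*15 = (2 + 33)*15 = 35*15 = 525)
x = 5500 (x = 125*44 = 5500)
901/x + b/(-1373) = 901/5500 + 525/(-1373) = 901*(1/5500) + 525*(-1/1373) = 901/5500 - 525/1373 = -1650427/7551500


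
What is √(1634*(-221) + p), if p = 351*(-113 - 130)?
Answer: I*√446407 ≈ 668.14*I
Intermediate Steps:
p = -85293 (p = 351*(-243) = -85293)
√(1634*(-221) + p) = √(1634*(-221) - 85293) = √(-361114 - 85293) = √(-446407) = I*√446407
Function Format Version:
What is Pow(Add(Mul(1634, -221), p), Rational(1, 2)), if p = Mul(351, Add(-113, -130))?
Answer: Mul(I, Pow(446407, Rational(1, 2))) ≈ Mul(668.14, I)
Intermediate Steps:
p = -85293 (p = Mul(351, -243) = -85293)
Pow(Add(Mul(1634, -221), p), Rational(1, 2)) = Pow(Add(Mul(1634, -221), -85293), Rational(1, 2)) = Pow(Add(-361114, -85293), Rational(1, 2)) = Pow(-446407, Rational(1, 2)) = Mul(I, Pow(446407, Rational(1, 2)))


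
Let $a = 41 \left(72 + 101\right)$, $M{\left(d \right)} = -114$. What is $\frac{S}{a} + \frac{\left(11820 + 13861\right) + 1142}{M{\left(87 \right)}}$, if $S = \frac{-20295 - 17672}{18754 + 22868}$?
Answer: $- \frac{659901697708}{2804636037} \approx -235.29$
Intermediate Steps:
$S = - \frac{37967}{41622} \approx -0.91219$
$a = 7093$ ($a = 41 \cdot 173 = 7093$)
$\frac{S}{a} + \frac{\left(11820 + 13861\right) + 1142}{M{\left(87 \right)}} = - \frac{37967}{41622 \cdot 7093} + \frac{\left(11820 + 13861\right) + 1142}{-114} = \left(- \frac{37967}{41622}\right) \frac{1}{7093} + \left(25681 + 1142\right) \left(- \frac{1}{114}\right) = - \frac{37967}{295224846} + 26823 \left(- \frac{1}{114}\right) = - \frac{37967}{295224846} - \frac{8941}{38} = - \frac{659901697708}{2804636037}$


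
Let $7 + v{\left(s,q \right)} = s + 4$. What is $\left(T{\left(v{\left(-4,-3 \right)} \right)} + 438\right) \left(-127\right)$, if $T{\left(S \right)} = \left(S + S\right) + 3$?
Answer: $-54229$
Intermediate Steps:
$v{\left(s,q \right)} = -3 + s$ ($v{\left(s,q \right)} = -7 + \left(s + 4\right) = -7 + \left(4 + s\right) = -3 + s$)
$T{\left(S \right)} = 3 + 2 S$ ($T{\left(S \right)} = 2 S + 3 = 3 + 2 S$)
$\left(T{\left(v{\left(-4,-3 \right)} \right)} + 438\right) \left(-127\right) = \left(\left(3 + 2 \left(-3 - 4\right)\right) + 438\right) \left(-127\right) = \left(\left(3 + 2 \left(-7\right)\right) + 438\right) \left(-127\right) = \left(\left(3 - 14\right) + 438\right) \left(-127\right) = \left(-11 + 438\right) \left(-127\right) = 427 \left(-127\right) = -54229$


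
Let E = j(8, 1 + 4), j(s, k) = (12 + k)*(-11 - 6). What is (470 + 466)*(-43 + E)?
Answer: -310752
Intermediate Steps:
j(s, k) = -204 - 17*k (j(s, k) = (12 + k)*(-17) = -204 - 17*k)
E = -289 (E = -204 - 17*(1 + 4) = -204 - 17*5 = -204 - 85 = -289)
(470 + 466)*(-43 + E) = (470 + 466)*(-43 - 289) = 936*(-332) = -310752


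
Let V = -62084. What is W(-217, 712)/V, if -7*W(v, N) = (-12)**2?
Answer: 36/108647 ≈ 0.00033135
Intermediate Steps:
W(v, N) = -144/7 (W(v, N) = -1/7*(-12)**2 = -1/7*144 = -144/7)
W(-217, 712)/V = -144/7/(-62084) = -144/7*(-1/62084) = 36/108647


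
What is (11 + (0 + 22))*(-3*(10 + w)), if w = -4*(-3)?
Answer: -2178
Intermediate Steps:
w = 12
(11 + (0 + 22))*(-3*(10 + w)) = (11 + (0 + 22))*(-3*(10 + 12)) = (11 + 22)*(-3*22) = 33*(-66) = -2178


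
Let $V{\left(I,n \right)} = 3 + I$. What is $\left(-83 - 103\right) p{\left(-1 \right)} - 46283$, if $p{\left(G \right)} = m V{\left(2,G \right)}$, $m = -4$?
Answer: $-42563$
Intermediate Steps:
$p{\left(G \right)} = -20$ ($p{\left(G \right)} = - 4 \left(3 + 2\right) = \left(-4\right) 5 = -20$)
$\left(-83 - 103\right) p{\left(-1 \right)} - 46283 = \left(-83 - 103\right) \left(-20\right) - 46283 = \left(-186\right) \left(-20\right) - 46283 = 3720 - 46283 = -42563$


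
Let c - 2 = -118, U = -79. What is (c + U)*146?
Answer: -28470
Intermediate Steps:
c = -116 (c = 2 - 118 = -116)
(c + U)*146 = (-116 - 79)*146 = -195*146 = -28470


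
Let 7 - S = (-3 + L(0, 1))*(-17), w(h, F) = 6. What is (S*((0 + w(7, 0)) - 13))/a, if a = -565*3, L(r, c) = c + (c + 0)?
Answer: -14/339 ≈ -0.041298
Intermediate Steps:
L(r, c) = 2*c (L(r, c) = c + c = 2*c)
a = -1695
S = -10 (S = 7 - (-3 + 2*1)*(-17) = 7 - (-3 + 2)*(-17) = 7 - (-1)*(-17) = 7 - 1*17 = 7 - 17 = -10)
(S*((0 + w(7, 0)) - 13))/a = -10*((0 + 6) - 13)/(-1695) = -10*(6 - 13)*(-1/1695) = -10*(-7)*(-1/1695) = 70*(-1/1695) = -14/339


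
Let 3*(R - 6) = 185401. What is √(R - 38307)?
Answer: √211494/3 ≈ 153.29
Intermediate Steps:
R = 185419/3 (R = 6 + (⅓)*185401 = 6 + 185401/3 = 185419/3 ≈ 61806.)
√(R - 38307) = √(185419/3 - 38307) = √(70498/3) = √211494/3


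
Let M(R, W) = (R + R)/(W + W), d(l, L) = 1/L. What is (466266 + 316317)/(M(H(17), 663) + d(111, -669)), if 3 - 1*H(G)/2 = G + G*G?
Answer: -115704113967/135359 ≈ -8.5479e+5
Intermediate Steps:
H(G) = 6 - 2*G - 2*G² (H(G) = 6 - 2*(G + G*G) = 6 - 2*(G + G²) = 6 + (-2*G - 2*G²) = 6 - 2*G - 2*G²)
M(R, W) = R/W (M(R, W) = (2*R)/((2*W)) = (2*R)*(1/(2*W)) = R/W)
(466266 + 316317)/(M(H(17), 663) + d(111, -669)) = (466266 + 316317)/((6 - 2*17 - 2*17²)/663 + 1/(-669)) = 782583/((6 - 34 - 2*289)*(1/663) - 1/669) = 782583/((6 - 34 - 578)*(1/663) - 1/669) = 782583/(-606*1/663 - 1/669) = 782583/(-202/221 - 1/669) = 782583/(-135359/147849) = 782583*(-147849/135359) = -115704113967/135359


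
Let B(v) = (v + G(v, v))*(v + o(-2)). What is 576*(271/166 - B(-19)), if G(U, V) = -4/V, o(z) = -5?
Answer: -408136032/1577 ≈ -2.5881e+5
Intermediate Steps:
B(v) = (-5 + v)*(v - 4/v) (B(v) = (v - 4/v)*(v - 5) = (v - 4/v)*(-5 + v) = (-5 + v)*(v - 4/v))
576*(271/166 - B(-19)) = 576*(271/166 - (-4 + (-19)² - 5*(-19) + 20/(-19))) = 576*(271*(1/166) - (-4 + 361 + 95 + 20*(-1/19))) = 576*(271/166 - (-4 + 361 + 95 - 20/19)) = 576*(271/166 - 1*8568/19) = 576*(271/166 - 8568/19) = 576*(-1417139/3154) = -408136032/1577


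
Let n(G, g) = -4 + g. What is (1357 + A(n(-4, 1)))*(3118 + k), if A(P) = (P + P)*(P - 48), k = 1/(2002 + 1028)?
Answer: 15711260683/3030 ≈ 5.1852e+6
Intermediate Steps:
k = 1/3030 ≈ 0.00033003
A(P) = 2*P*(-48 + P) (A(P) = (2*P)*(-48 + P) = 2*P*(-48 + P))
(1357 + A(n(-4, 1)))*(3118 + k) = (1357 + 2*(-4 + 1)*(-48 + (-4 + 1)))*(3118 + 1/3030) = (1357 + 2*(-3)*(-48 - 3))*(9447541/3030) = (1357 + 2*(-3)*(-51))*(9447541/3030) = (1357 + 306)*(9447541/3030) = 1663*(9447541/3030) = 15711260683/3030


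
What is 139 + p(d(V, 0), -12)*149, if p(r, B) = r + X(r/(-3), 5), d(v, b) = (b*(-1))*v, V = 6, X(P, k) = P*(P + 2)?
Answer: 139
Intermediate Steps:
X(P, k) = P*(2 + P)
d(v, b) = -b*v (d(v, b) = (-b)*v = -b*v)
p(r, B) = r - r*(2 - r/3)/3 (p(r, B) = r + (r/(-3))*(2 + r/(-3)) = r + (r*(-⅓))*(2 + r*(-⅓)) = r + (-r/3)*(2 - r/3) = r - r*(2 - r/3)/3)
139 + p(d(V, 0), -12)*149 = 139 + ((-1*0*6)*(3 - 1*0*6)/9)*149 = 139 + ((⅑)*0*(3 + 0))*149 = 139 + ((⅑)*0*3)*149 = 139 + 0*149 = 139 + 0 = 139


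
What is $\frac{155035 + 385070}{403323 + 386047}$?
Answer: $\frac{108021}{157874} \approx 0.68422$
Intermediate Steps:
$\frac{155035 + 385070}{403323 + 386047} = \frac{540105}{789370} = 540105 \cdot \frac{1}{789370} = \frac{108021}{157874}$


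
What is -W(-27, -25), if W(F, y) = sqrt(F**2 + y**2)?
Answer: -sqrt(1354) ≈ -36.797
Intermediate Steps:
-W(-27, -25) = -sqrt((-27)**2 + (-25)**2) = -sqrt(729 + 625) = -sqrt(1354)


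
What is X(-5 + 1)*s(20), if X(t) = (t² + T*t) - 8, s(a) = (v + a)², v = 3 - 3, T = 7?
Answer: -8000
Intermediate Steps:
v = 0
s(a) = a² (s(a) = (0 + a)² = a²)
X(t) = -8 + t² + 7*t (X(t) = (t² + 7*t) - 8 = -8 + t² + 7*t)
X(-5 + 1)*s(20) = (-8 + (-5 + 1)² + 7*(-5 + 1))*20² = (-8 + (-4)² + 7*(-4))*400 = (-8 + 16 - 28)*400 = -20*400 = -8000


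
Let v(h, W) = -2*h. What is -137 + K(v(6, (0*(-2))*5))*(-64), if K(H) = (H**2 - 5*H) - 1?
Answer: -13129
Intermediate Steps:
K(H) = -1 + H**2 - 5*H
-137 + K(v(6, (0*(-2))*5))*(-64) = -137 + (-1 + (-2*6)**2 - (-10)*6)*(-64) = -137 + (-1 + (-12)**2 - 5*(-12))*(-64) = -137 + (-1 + 144 + 60)*(-64) = -137 + 203*(-64) = -137 - 12992 = -13129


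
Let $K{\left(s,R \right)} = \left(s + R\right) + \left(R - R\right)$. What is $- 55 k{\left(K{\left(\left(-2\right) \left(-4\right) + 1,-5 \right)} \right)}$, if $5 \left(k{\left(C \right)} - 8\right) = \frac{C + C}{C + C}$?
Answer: $-451$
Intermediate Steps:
$K{\left(s,R \right)} = R + s$ ($K{\left(s,R \right)} = \left(R + s\right) + 0 = R + s$)
$k{\left(C \right)} = \frac{41}{5}$ ($k{\left(C \right)} = 8 + \frac{\left(C + C\right) \frac{1}{C + C}}{5} = 8 + \frac{2 C \frac{1}{2 C}}{5} = 8 + \frac{1}{5} \cdot 1 = 8 + \frac{1}{5} = \frac{41}{5}$)
$- 55 k{\left(K{\left(\left(-2\right) \left(-4\right) + 1,-5 \right)} \right)} = \left(-55\right) \frac{41}{5} = -451$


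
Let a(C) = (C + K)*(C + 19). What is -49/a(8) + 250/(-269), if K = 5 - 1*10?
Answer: -33431/21789 ≈ -1.5343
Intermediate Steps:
K = -5 (K = 5 - 10 = -5)
a(C) = (-5 + C)*(19 + C) (a(C) = (C - 5)*(C + 19) = (-5 + C)*(19 + C))
-49/a(8) + 250/(-269) = -49/(-95 + 8² + 14*8) + 250/(-269) = -49/(-95 + 64 + 112) + 250*(-1/269) = -49/81 - 250/269 = -33431/21789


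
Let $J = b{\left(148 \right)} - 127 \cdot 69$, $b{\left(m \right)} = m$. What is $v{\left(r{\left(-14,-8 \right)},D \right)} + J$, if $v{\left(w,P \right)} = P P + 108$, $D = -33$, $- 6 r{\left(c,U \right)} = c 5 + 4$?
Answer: $-7418$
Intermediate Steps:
$r{\left(c,U \right)} = - \frac{2}{3} - \frac{5 c}{6}$ ($r{\left(c,U \right)} = - \frac{c 5 + 4}{6} = - \frac{5 c + 4}{6} = - \frac{4 + 5 c}{6} = - \frac{2}{3} - \frac{5 c}{6}$)
$v{\left(w,P \right)} = 108 + P^{2}$ ($v{\left(w,P \right)} = P^{2} + 108 = 108 + P^{2}$)
$J = -8615$ ($J = 148 - 127 \cdot 69 = 148 - 8763 = -8615$)
$v{\left(r{\left(-14,-8 \right)},D \right)} + J = \left(108 + \left(-33\right)^{2}\right) - 8615 = \left(108 + 1089\right) - 8615 = 1197 - 8615 = -7418$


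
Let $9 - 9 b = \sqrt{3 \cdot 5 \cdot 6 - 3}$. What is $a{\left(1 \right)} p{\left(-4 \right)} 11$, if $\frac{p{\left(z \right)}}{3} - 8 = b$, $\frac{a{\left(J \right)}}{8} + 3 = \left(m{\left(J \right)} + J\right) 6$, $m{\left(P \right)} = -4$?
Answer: $-49896 + 616 \sqrt{87} \approx -44150.0$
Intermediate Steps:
$b = 1 - \frac{\sqrt{87}}{9}$ ($b = 1 - \frac{\sqrt{3 \cdot 5 \cdot 6 - 3}}{9} = 1 - \frac{\sqrt{15 \cdot 6 - 3}}{9} = 1 - \frac{\sqrt{90 - 3}}{9} = 1 - \frac{\sqrt{87}}{9} \approx -0.036375$)
$a{\left(J \right)} = -216 + 48 J$ ($a{\left(J \right)} = -24 + 8 \left(-4 + J\right) 6 = -24 + 8 \left(-24 + 6 J\right) = -24 + \left(-192 + 48 J\right) = -216 + 48 J$)
$p{\left(z \right)} = 27 - \frac{\sqrt{87}}{3}$ ($p{\left(z \right)} = 24 + 3 \left(1 - \frac{\sqrt{87}}{9}\right) = 24 + \left(3 - \frac{\sqrt{87}}{3}\right) = 27 - \frac{\sqrt{87}}{3}$)
$a{\left(1 \right)} p{\left(-4 \right)} 11 = \left(-216 + 48 \cdot 1\right) \left(27 - \frac{\sqrt{87}}{3}\right) 11 = \left(-216 + 48\right) \left(27 - \frac{\sqrt{87}}{3}\right) 11 = - 168 \left(27 - \frac{\sqrt{87}}{3}\right) 11 = \left(-4536 + 56 \sqrt{87}\right) 11 = -49896 + 616 \sqrt{87}$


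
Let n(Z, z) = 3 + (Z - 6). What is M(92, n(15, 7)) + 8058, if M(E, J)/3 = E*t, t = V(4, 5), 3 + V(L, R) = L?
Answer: 8334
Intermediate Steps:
V(L, R) = -3 + L
t = 1 (t = -3 + 4 = 1)
n(Z, z) = -3 + Z (n(Z, z) = 3 + (-6 + Z) = -3 + Z)
M(E, J) = 3*E (M(E, J) = 3*(E*1) = 3*E)
M(92, n(15, 7)) + 8058 = 3*92 + 8058 = 276 + 8058 = 8334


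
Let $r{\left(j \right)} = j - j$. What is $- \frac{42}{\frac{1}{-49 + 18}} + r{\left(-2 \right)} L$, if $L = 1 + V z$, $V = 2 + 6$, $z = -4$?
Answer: $1302$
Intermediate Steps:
$V = 8$
$r{\left(j \right)} = 0$
$L = -31$ ($L = 1 + 8 \left(-4\right) = 1 - 32 = -31$)
$- \frac{42}{\frac{1}{-49 + 18}} + r{\left(-2 \right)} L = - \frac{42}{\frac{1}{-49 + 18}} + 0 \left(-31\right) = - \frac{42}{\frac{1}{-31}} + 0 = - \frac{42}{- \frac{1}{31}} + 0 = \left(-42\right) \left(-31\right) + 0 = 1302 + 0 = 1302$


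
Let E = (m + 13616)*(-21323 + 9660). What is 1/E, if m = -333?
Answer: -1/154919629 ≈ -6.4550e-9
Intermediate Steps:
E = -154919629 (E = (-333 + 13616)*(-21323 + 9660) = 13283*(-11663) = -154919629)
1/E = 1/(-154919629) = -1/154919629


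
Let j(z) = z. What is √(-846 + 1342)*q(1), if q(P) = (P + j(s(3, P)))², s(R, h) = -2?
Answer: 4*√31 ≈ 22.271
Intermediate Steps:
q(P) = (-2 + P)² (q(P) = (P - 2)² = (-2 + P)²)
√(-846 + 1342)*q(1) = √(-846 + 1342)*(-2 + 1)² = √496*(-1)² = (4*√31)*1 = 4*√31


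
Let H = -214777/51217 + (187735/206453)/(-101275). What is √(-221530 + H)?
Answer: 2*I*√2540480940479923796888034619830505/214174411361755 ≈ 470.67*I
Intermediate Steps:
H = -898136088439854/214174411361755 (H = -214777*1/51217 + (187735*(1/206453))*(-1/101275) = -214777/51217 + (187735/206453)*(-1/101275) = -214777/51217 - 37547/4181705515 = -898136088439854/214174411361755 ≈ -4.1935)
√(-221530 + H) = √(-221530 - 898136088439854/214174411361755) = √(-47446955485058025004/214174411361755) = 2*I*√2540480940479923796888034619830505/214174411361755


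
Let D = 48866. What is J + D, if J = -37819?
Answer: 11047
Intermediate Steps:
J + D = -37819 + 48866 = 11047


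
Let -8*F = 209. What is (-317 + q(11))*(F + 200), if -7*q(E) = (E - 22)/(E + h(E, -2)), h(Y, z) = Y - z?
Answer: -74063795/1344 ≈ -55107.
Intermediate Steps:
F = -209/8 (F = -⅛*209 = -209/8 ≈ -26.125)
q(E) = -(-22 + E)/(7*(2 + 2*E)) (q(E) = -(E - 22)/(7*(E + (E - 1*(-2)))) = -(-22 + E)/(7*(E + (E + 2))) = -(-22 + E)/(7*(E + (2 + E))) = -(-22 + E)/(7*(2 + 2*E)))
(-317 + q(11))*(F + 200) = (-317 + (22 - 1*11)/(14*(1 + 11)))*(-209/8 + 200) = (-317 + (1/14)*(22 - 11)/12)*(1391/8) = (-317 + (1/14)*(1/12)*11)*(1391/8) = (-317 + 11/168)*(1391/8) = -53245/168*1391/8 = -74063795/1344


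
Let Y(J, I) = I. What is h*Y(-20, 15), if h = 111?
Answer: 1665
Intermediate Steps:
h*Y(-20, 15) = 111*15 = 1665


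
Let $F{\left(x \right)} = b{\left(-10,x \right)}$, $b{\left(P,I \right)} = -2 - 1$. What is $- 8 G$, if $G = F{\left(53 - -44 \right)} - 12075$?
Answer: $96624$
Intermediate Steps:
$b{\left(P,I \right)} = -3$
$F{\left(x \right)} = -3$
$G = -12078$ ($G = -3 - 12075 = -12078$)
$- 8 G = \left(-8\right) \left(-12078\right) = 96624$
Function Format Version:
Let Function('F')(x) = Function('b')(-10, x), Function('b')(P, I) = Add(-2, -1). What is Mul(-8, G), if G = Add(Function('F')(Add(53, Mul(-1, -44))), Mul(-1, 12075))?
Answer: 96624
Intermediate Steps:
Function('b')(P, I) = -3
Function('F')(x) = -3
G = -12078 (G = Add(-3, Mul(-1, 12075)) = Add(-3, -12075) = -12078)
Mul(-8, G) = Mul(-8, -12078) = 96624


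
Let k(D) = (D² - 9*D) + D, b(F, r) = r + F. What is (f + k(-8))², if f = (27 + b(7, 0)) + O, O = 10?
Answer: 29584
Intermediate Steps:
b(F, r) = F + r
k(D) = D² - 8*D
f = 44 (f = (27 + (7 + 0)) + 10 = (27 + 7) + 10 = 34 + 10 = 44)
(f + k(-8))² = (44 - 8*(-8 - 8))² = (44 - 8*(-16))² = (44 + 128)² = 172² = 29584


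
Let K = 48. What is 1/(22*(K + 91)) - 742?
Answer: -2269035/3058 ≈ -742.00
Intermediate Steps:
1/(22*(K + 91)) - 742 = 1/(22*(48 + 91)) - 742 = 1/(22*139) - 742 = 1/3058 - 742 = -2269035/3058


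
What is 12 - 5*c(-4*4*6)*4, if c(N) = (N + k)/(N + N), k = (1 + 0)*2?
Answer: 53/24 ≈ 2.2083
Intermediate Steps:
k = 2 (k = 1*2 = 2)
c(N) = (2 + N)/(2*N) (c(N) = (N + 2)/(N + N) = (2 + N)/((2*N)) = (2 + N)*(1/(2*N)) = (2 + N)/(2*N))
12 - 5*c(-4*4*6)*4 = 12 - 5*((2 - 4*4*6)/(2*((-4*4*6))))*4 = 12 - 5*((2 - 16*6)/(2*((-16*6))))*4 = 12 - 5*((½)*(2 - 96)/(-96))*4 = 12 - 5*((½)*(-1/96)*(-94))*4 = 12 - 5*(47/96)*4 = 12 - 235/24 = 53/24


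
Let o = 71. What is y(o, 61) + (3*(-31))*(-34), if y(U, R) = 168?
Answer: 3330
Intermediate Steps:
y(o, 61) + (3*(-31))*(-34) = 168 + (3*(-31))*(-34) = 168 - 93*(-34) = 168 + 3162 = 3330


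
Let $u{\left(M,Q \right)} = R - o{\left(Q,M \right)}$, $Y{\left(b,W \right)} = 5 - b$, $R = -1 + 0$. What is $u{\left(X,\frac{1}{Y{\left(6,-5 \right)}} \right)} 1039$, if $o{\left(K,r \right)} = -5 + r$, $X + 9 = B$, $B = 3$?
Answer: $10390$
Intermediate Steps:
$R = -1$
$X = -6$ ($X = -9 + 3 = -6$)
$u{\left(M,Q \right)} = 4 - M$ ($u{\left(M,Q \right)} = -1 - \left(-5 + M\right) = 4 - M$)
$u{\left(X,\frac{1}{Y{\left(6,-5 \right)}} \right)} 1039 = \left(4 - -6\right) 1039 = \left(4 + 6\right) 1039 = 10 \cdot 1039 = 10390$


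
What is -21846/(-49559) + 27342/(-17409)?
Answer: -46415484/41084411 ≈ -1.1298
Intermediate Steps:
-21846/(-49559) + 27342/(-17409) = -21846*(-1/49559) + 27342*(-1/17409) = 21846/49559 - 1302/829 = -46415484/41084411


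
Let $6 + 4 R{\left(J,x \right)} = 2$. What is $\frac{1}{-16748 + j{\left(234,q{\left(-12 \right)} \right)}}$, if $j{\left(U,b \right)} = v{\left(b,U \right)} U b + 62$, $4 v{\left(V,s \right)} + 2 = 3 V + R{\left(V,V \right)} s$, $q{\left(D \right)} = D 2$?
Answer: $\frac{1}{415746} \approx 2.4053 \cdot 10^{-6}$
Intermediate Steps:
$R{\left(J,x \right)} = -1$ ($R{\left(J,x \right)} = - \frac{3}{2} + \frac{1}{4} \cdot 2 = - \frac{3}{2} + \frac{1}{2} = -1$)
$q{\left(D \right)} = 2 D$
$v{\left(V,s \right)} = - \frac{1}{2} - \frac{s}{4} + \frac{3 V}{4}$ ($v{\left(V,s \right)} = - \frac{1}{2} + \frac{3 V - s}{4} = - \frac{1}{2} + \frac{- s + 3 V}{4} = - \frac{1}{2} + \left(- \frac{s}{4} + \frac{3 V}{4}\right) = - \frac{1}{2} - \frac{s}{4} + \frac{3 V}{4}$)
$j{\left(U,b \right)} = 62 + U b \left(- \frac{1}{2} - \frac{U}{4} + \frac{3 b}{4}\right)$ ($j{\left(U,b \right)} = \left(- \frac{1}{2} - \frac{U}{4} + \frac{3 b}{4}\right) U b + 62 = U \left(- \frac{1}{2} - \frac{U}{4} + \frac{3 b}{4}\right) b + 62 = U b \left(- \frac{1}{2} - \frac{U}{4} + \frac{3 b}{4}\right) + 62 = 62 + U b \left(- \frac{1}{2} - \frac{U}{4} + \frac{3 b}{4}\right)$)
$\frac{1}{-16748 + j{\left(234,q{\left(-12 \right)} \right)}} = \frac{1}{-16748 + \left(62 + \frac{1}{4} \cdot 234 \cdot 2 \left(-12\right) \left(-2 - 234 + 3 \cdot 2 \left(-12\right)\right)\right)} = \frac{1}{-16748 + \left(62 + \frac{1}{4} \cdot 234 \left(-24\right) \left(-2 - 234 + 3 \left(-24\right)\right)\right)} = \frac{1}{-16748 + \left(62 + \frac{1}{4} \cdot 234 \left(-24\right) \left(-2 - 234 - 72\right)\right)} = \frac{1}{-16748 + \left(62 + \frac{1}{4} \cdot 234 \left(-24\right) \left(-308\right)\right)} = \frac{1}{-16748 + \left(62 + 432432\right)} = \frac{1}{-16748 + 432494} = \frac{1}{415746}$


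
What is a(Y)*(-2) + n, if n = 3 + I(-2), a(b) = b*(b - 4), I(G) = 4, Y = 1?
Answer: 13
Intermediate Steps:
a(b) = b*(-4 + b)
n = 7 (n = 3 + 4 = 7)
a(Y)*(-2) + n = (1*(-4 + 1))*(-2) + 7 = (1*(-3))*(-2) + 7 = -3*(-2) + 7 = 6 + 7 = 13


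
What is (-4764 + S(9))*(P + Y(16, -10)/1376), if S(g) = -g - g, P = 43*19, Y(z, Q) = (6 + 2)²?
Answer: -168006006/43 ≈ -3.9071e+6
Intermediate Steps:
Y(z, Q) = 64 (Y(z, Q) = 8² = 64)
P = 817
S(g) = -2*g
(-4764 + S(9))*(P + Y(16, -10)/1376) = (-4764 - 2*9)*(817 + 64/1376) = (-4764 - 18)*(817 + 64*(1/1376)) = -4782*(817 + 2/43) = -4782*35133/43 = -168006006/43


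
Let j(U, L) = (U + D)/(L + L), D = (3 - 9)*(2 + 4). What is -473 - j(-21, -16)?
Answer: -15193/32 ≈ -474.78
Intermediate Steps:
D = -36 (D = -6*6 = -36)
j(U, L) = (-36 + U)/(2*L) (j(U, L) = (U - 36)/(L + L) = (-36 + U)/((2*L)) = (-36 + U)*(1/(2*L)) = (-36 + U)/(2*L))
-473 - j(-21, -16) = -473 - (-36 - 21)/(2*(-16)) = -473 - (-1)*(-57)/(2*16) = -473 - 1*57/32 = -473 - 57/32 = -15193/32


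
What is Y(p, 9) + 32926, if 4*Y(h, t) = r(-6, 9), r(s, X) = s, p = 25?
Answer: 65849/2 ≈ 32925.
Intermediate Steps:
Y(h, t) = -3/2 (Y(h, t) = (¼)*(-6) = -3/2)
Y(p, 9) + 32926 = -3/2 + 32926 = 65849/2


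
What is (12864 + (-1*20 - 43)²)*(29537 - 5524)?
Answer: 404210829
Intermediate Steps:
(12864 + (-1*20 - 43)²)*(29537 - 5524) = (12864 + (-20 - 43)²)*24013 = (12864 + (-63)²)*24013 = (12864 + 3969)*24013 = 16833*24013 = 404210829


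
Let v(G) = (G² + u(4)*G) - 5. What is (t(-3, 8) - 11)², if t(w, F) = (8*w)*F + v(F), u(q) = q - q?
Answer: 20736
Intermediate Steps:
u(q) = 0
v(G) = -5 + G² (v(G) = (G² + 0*G) - 5 = (G² + 0) - 5 = G² - 5 = -5 + G²)
t(w, F) = -5 + F² + 8*F*w (t(w, F) = (8*w)*F + (-5 + F²) = 8*F*w + (-5 + F²) = -5 + F² + 8*F*w)
(t(-3, 8) - 11)² = ((-5 + 8² + 8*8*(-3)) - 11)² = ((-5 + 64 - 192) - 11)² = (-133 - 11)² = (-144)² = 20736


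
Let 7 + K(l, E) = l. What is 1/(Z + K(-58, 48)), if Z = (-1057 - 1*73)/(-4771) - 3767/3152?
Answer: -15038192/991893077 ≈ -0.015161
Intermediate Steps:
K(l, E) = -7 + l
Z = -14410597/15038192 (Z = (-1057 - 73)*(-1/4771) - 3767*1/3152 = -1130*(-1/4771) - 3767/3152 = 1130/4771 - 3767/3152 = -14410597/15038192 ≈ -0.95827)
1/(Z + K(-58, 48)) = 1/(-14410597/15038192 + (-7 - 58)) = 1/(-14410597/15038192 - 65) = 1/(-991893077/15038192) = -15038192/991893077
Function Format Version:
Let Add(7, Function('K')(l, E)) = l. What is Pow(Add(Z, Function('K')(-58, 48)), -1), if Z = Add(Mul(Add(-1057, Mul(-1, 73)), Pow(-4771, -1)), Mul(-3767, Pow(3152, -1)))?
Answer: Rational(-15038192, 991893077) ≈ -0.015161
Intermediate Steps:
Function('K')(l, E) = Add(-7, l)
Z = Rational(-14410597, 15038192) (Z = Add(Mul(Add(-1057, -73), Rational(-1, 4771)), Mul(-3767, Rational(1, 3152))) = Add(Mul(-1130, Rational(-1, 4771)), Rational(-3767, 3152)) = Add(Rational(1130, 4771), Rational(-3767, 3152)) = Rational(-14410597, 15038192) ≈ -0.95827)
Pow(Add(Z, Function('K')(-58, 48)), -1) = Pow(Add(Rational(-14410597, 15038192), Add(-7, -58)), -1) = Pow(Add(Rational(-14410597, 15038192), -65), -1) = Pow(Rational(-991893077, 15038192), -1) = Rational(-15038192, 991893077)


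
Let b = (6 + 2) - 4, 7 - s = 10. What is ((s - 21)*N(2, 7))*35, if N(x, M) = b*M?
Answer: -23520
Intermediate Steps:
s = -3 (s = 7 - 1*10 = 7 - 10 = -3)
b = 4 (b = 8 - 4 = 4)
N(x, M) = 4*M
((s - 21)*N(2, 7))*35 = ((-3 - 21)*(4*7))*35 = -24*28*35 = -672*35 = -23520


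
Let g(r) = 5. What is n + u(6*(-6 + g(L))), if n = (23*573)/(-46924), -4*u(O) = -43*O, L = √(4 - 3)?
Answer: -3039777/46924 ≈ -64.781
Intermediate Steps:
L = 1 (L = √1 = 1)
u(O) = 43*O/4 (u(O) = -(-43)*O/4 = 43*O/4)
n = -13179/46924 (n = 13179*(-1/46924) = -13179/46924 ≈ -0.28086)
n + u(6*(-6 + g(L))) = -13179/46924 + 43*(6*(-6 + 5))/4 = -13179/46924 + 43*(6*(-1))/4 = -13179/46924 + (43/4)*(-6) = -13179/46924 - 129/2 = -3039777/46924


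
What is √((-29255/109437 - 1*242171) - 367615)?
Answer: I*√7303078990878069/109437 ≈ 780.89*I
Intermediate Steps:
√((-29255/109437 - 1*242171) - 367615) = √((-29255*1/109437 - 242171) - 367615) = √((-29255/109437 - 242171) - 367615) = √(-26502496982/109437 - 367615) = √(-66733179737/109437) = I*√7303078990878069/109437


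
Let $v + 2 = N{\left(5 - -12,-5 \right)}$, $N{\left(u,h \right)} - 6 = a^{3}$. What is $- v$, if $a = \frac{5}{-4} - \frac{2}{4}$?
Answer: $\frac{87}{64} \approx 1.3594$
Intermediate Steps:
$a = - \frac{7}{4}$ ($a = 5 \left(- \frac{1}{4}\right) - \frac{1}{2} = - \frac{5}{4} - \frac{1}{2} = - \frac{7}{4} \approx -1.75$)
$N{\left(u,h \right)} = \frac{41}{64}$ ($N{\left(u,h \right)} = 6 + \left(- \frac{7}{4}\right)^{3} = 6 - \frac{343}{64} = \frac{41}{64}$)
$v = - \frac{87}{64}$ ($v = -2 + \frac{41}{64} = - \frac{87}{64} \approx -1.3594$)
$- v = \left(-1\right) \left(- \frac{87}{64}\right) = \frac{87}{64}$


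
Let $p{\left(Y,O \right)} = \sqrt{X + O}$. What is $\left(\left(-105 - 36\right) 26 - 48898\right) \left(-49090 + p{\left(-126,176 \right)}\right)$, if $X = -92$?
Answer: $2580366760 - 105128 \sqrt{21} \approx 2.5799 \cdot 10^{9}$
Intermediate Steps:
$p{\left(Y,O \right)} = \sqrt{-92 + O}$
$\left(\left(-105 - 36\right) 26 - 48898\right) \left(-49090 + p{\left(-126,176 \right)}\right) = \left(\left(-105 - 36\right) 26 - 48898\right) \left(-49090 + \sqrt{-92 + 176}\right) = \left(\left(-141\right) 26 - 48898\right) \left(-49090 + \sqrt{84}\right) = \left(-3666 - 48898\right) \left(-49090 + 2 \sqrt{21}\right) = - 52564 \left(-49090 + 2 \sqrt{21}\right) = 2580366760 - 105128 \sqrt{21}$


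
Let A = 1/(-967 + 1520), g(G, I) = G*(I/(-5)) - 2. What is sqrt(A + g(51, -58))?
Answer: 17*sqrt(15597365)/2765 ≈ 24.282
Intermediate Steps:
g(G, I) = -2 - G*I/5 (g(G, I) = G*(I*(-1/5)) - 2 = G*(-I/5) - 2 = -G*I/5 - 2 = -2 - G*I/5)
A = 1/553 ≈ 0.0018083
sqrt(A + g(51, -58)) = sqrt(1/553 + (-2 - 1/5*51*(-58))) = sqrt(1/553 + (-2 + 2958/5)) = sqrt(1/553 + 2948/5) = sqrt(1630249/2765) = 17*sqrt(15597365)/2765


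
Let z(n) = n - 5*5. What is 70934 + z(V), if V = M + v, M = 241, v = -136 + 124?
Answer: 71138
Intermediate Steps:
v = -12
V = 229 (V = 241 - 12 = 229)
z(n) = -25 + n (z(n) = n - 25 = -25 + n)
70934 + z(V) = 70934 + (-25 + 229) = 70934 + 204 = 71138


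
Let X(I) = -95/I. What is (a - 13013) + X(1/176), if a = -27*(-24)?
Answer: -29085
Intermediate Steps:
a = 648
(a - 13013) + X(1/176) = (648 - 13013) - 95/(1/176) = -12365 - 95/1/176 = -12365 - 95*176 = -12365 - 16720 = -29085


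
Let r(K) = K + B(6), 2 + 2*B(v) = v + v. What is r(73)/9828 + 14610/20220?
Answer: 15509/21231 ≈ 0.73049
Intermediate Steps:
B(v) = -1 + v (B(v) = -1 + (v + v)/2 = -1 + (2*v)/2 = -1 + v)
r(K) = 5 + K (r(K) = K + (-1 + 6) = K + 5 = 5 + K)
r(73)/9828 + 14610/20220 = (5 + 73)/9828 + 14610/20220 = 78*(1/9828) + 14610*(1/20220) = 1/126 + 487/674 = 15509/21231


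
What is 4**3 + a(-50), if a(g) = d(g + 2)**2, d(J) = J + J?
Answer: 9280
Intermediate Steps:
d(J) = 2*J
a(g) = (4 + 2*g)**2 (a(g) = (2*(g + 2))**2 = (2*(2 + g))**2 = (4 + 2*g)**2)
4**3 + a(-50) = 4**3 + 4*(2 - 50)**2 = 64 + 4*(-48)**2 = 64 + 4*2304 = 64 + 9216 = 9280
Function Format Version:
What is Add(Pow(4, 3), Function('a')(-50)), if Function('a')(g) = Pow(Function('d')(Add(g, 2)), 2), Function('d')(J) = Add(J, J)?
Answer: 9280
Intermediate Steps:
Function('d')(J) = Mul(2, J)
Function('a')(g) = Pow(Add(4, Mul(2, g)), 2) (Function('a')(g) = Pow(Mul(2, Add(g, 2)), 2) = Pow(Mul(2, Add(2, g)), 2) = Pow(Add(4, Mul(2, g)), 2))
Add(Pow(4, 3), Function('a')(-50)) = Add(Pow(4, 3), Mul(4, Pow(Add(2, -50), 2))) = Add(64, Mul(4, Pow(-48, 2))) = Add(64, Mul(4, 2304)) = Add(64, 9216) = 9280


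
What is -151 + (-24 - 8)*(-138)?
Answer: 4265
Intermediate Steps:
-151 + (-24 - 8)*(-138) = -151 - 32*(-138) = -151 + 4416 = 4265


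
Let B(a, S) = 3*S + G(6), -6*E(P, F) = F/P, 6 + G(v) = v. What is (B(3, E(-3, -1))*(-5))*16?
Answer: 40/3 ≈ 13.333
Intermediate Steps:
G(v) = -6 + v
E(P, F) = -F/(6*P)
B(a, S) = 3*S (B(a, S) = 3*S + (-6 + 6) = 3*S + 0 = 3*S)
(B(3, E(-3, -1))*(-5))*16 = ((3*(-⅙*(-1)/(-3)))*(-5))*16 = ((3*(-⅙*(-1)*(-⅓)))*(-5))*16 = ((3*(-1/18))*(-5))*16 = -⅙*(-5)*16 = (⅚)*16 = 40/3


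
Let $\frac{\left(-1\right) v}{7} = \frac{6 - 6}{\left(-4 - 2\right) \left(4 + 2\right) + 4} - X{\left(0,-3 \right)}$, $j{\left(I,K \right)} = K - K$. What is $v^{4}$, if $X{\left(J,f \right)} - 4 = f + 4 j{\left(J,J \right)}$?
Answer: $2401$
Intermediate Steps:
$j{\left(I,K \right)} = 0$
$X{\left(J,f \right)} = 4 + f$ ($X{\left(J,f \right)} = 4 + \left(f + 4 \cdot 0\right) = 4 + \left(f + 0\right) = 4 + f$)
$v = 7$ ($v = - 7 \left(\frac{6 - 6}{\left(-4 - 2\right) \left(4 + 2\right) + 4} - \left(4 - 3\right)\right) = - 7 \left(\frac{0}{\left(-6\right) 6 + 4} - 1\right) = - 7 \left(\frac{0}{-36 + 4} - 1\right) = - 7 \left(\frac{0}{-32} - 1\right) = - 7 \left(0 \left(- \frac{1}{32}\right) - 1\right) = - 7 \left(0 - 1\right) = \left(-7\right) \left(-1\right) = 7$)
$v^{4} = 7^{4} = 2401$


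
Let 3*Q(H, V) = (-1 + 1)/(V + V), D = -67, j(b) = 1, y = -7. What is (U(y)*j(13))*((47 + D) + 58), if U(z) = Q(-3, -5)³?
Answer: 0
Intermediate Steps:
Q(H, V) = 0 (Q(H, V) = ((-1 + 1)/(V + V))/3 = (0/((2*V)))/3 = (0*(1/(2*V)))/3 = (⅓)*0 = 0)
U(z) = 0 (U(z) = 0³ = 0)
(U(y)*j(13))*((47 + D) + 58) = (0*1)*((47 - 67) + 58) = 0*(-20 + 58) = 0*38 = 0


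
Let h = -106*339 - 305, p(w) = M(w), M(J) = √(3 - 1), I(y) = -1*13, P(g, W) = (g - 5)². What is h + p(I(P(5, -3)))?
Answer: -36239 + √2 ≈ -36238.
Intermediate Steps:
P(g, W) = (-5 + g)²
I(y) = -13
M(J) = √2
p(w) = √2
h = -36239 (h = -35934 - 305 = -36239)
h + p(I(P(5, -3))) = -36239 + √2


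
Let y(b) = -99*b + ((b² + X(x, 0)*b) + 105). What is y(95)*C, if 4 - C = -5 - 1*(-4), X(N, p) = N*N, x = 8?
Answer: 29025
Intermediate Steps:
X(N, p) = N²
C = 5 (C = 4 - (-5 - 1*(-4)) = 4 - (-5 + 4) = 4 - 1*(-1) = 4 + 1 = 5)
y(b) = 105 + b² - 35*b (y(b) = -99*b + ((b² + 8²*b) + 105) = -99*b + ((b² + 64*b) + 105) = -99*b + (105 + b² + 64*b) = 105 + b² - 35*b)
y(95)*C = (105 + 95² - 35*95)*5 = (105 + 9025 - 3325)*5 = 5805*5 = 29025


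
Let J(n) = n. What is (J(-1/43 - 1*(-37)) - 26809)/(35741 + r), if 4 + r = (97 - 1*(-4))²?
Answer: -1151197/1975334 ≈ -0.58279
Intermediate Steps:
r = 10197 (r = -4 + (97 - 1*(-4))² = -4 + (97 + 4)² = -4 + 101² = -4 + 10201 = 10197)
(J(-1/43 - 1*(-37)) - 26809)/(35741 + r) = ((-1/43 - 1*(-37)) - 26809)/(35741 + 10197) = ((-1*1/43 + 37) - 26809)/45938 = ((-1/43 + 37) - 26809)*(1/45938) = (1590/43 - 26809)*(1/45938) = -1151197/43*1/45938 = -1151197/1975334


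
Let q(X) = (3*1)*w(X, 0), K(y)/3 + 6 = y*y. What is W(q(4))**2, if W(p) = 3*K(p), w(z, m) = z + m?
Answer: 1542564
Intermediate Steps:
w(z, m) = m + z
K(y) = -18 + 3*y**2 (K(y) = -18 + 3*(y*y) = -18 + 3*y**2)
q(X) = 3*X (q(X) = (3*1)*(0 + X) = 3*X)
W(p) = -54 + 9*p**2 (W(p) = 3*(-18 + 3*p**2) = -54 + 9*p**2)
W(q(4))**2 = (-54 + 9*(3*4)**2)**2 = (-54 + 9*12**2)**2 = (-54 + 9*144)**2 = (-54 + 1296)**2 = 1242**2 = 1542564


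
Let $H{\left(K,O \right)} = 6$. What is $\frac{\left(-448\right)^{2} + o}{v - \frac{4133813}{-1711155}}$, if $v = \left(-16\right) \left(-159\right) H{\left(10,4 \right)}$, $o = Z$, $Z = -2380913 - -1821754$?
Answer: $- \frac{613372065525}{26123203733} \approx -23.48$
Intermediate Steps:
$Z = -559159$ ($Z = -2380913 + 1821754 = -559159$)
$o = -559159$
$v = 15264$ ($v = \left(-16\right) \left(-159\right) 6 = 2544 \cdot 6 = 15264$)
$\frac{\left(-448\right)^{2} + o}{v - \frac{4133813}{-1711155}} = \frac{\left(-448\right)^{2} - 559159}{15264 - \frac{4133813}{-1711155}} = \frac{200704 - 559159}{15264 - - \frac{4133813}{1711155}} = - \frac{358455}{15264 + \frac{4133813}{1711155}} = - \frac{358455}{\frac{26123203733}{1711155}} = \left(-358455\right) \frac{1711155}{26123203733} = - \frac{613372065525}{26123203733}$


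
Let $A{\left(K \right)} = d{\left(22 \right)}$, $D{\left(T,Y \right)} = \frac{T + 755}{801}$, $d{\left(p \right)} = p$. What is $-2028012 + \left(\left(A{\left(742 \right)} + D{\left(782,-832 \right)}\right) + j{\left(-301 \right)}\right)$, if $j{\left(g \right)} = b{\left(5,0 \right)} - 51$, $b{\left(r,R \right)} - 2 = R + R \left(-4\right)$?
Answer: $- \frac{1624457702}{801} \approx -2.028 \cdot 10^{6}$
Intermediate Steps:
$b{\left(r,R \right)} = 2 - 3 R$ ($b{\left(r,R \right)} = 2 + \left(R + R \left(-4\right)\right) = 2 + \left(R - 4 R\right) = 2 - 3 R$)
$D{\left(T,Y \right)} = \frac{755}{801} + \frac{T}{801}$ ($D{\left(T,Y \right)} = \left(755 + T\right) \frac{1}{801} = \frac{755}{801} + \frac{T}{801}$)
$A{\left(K \right)} = 22$
$j{\left(g \right)} = -49$ ($j{\left(g \right)} = \left(2 - 0\right) - 51 = \left(2 + 0\right) - 51 = 2 - 51 = -49$)
$-2028012 + \left(\left(A{\left(742 \right)} + D{\left(782,-832 \right)}\right) + j{\left(-301 \right)}\right) = -2028012 + \left(\left(22 + \left(\frac{755}{801} + \frac{1}{801} \cdot 782\right)\right) - 49\right) = -2028012 + \left(\left(22 + \left(\frac{755}{801} + \frac{782}{801}\right)\right) - 49\right) = -2028012 + \left(\left(22 + \frac{1537}{801}\right) - 49\right) = -2028012 + \left(\frac{19159}{801} - 49\right) = -2028012 - \frac{20090}{801} = - \frac{1624457702}{801}$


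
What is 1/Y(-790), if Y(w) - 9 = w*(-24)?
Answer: 1/18969 ≈ 5.2718e-5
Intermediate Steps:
Y(w) = 9 - 24*w (Y(w) = 9 + w*(-24) = 9 - 24*w)
1/Y(-790) = 1/(9 - 24*(-790)) = 1/(9 + 18960) = 1/18969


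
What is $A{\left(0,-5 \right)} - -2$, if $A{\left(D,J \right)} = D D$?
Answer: $2$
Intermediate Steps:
$A{\left(D,J \right)} = D^{2}$
$A{\left(0,-5 \right)} - -2 = 0^{2} - -2 = 0 + 2 = 2$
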